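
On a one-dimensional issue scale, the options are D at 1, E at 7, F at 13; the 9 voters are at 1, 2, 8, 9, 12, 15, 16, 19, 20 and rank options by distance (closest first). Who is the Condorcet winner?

F

With single-peaked preferences on a line, the Condorcet winner is the candidate closest to the median voter.
The median voter (position 12) is closest to F at 13.
Check: F vs E — voters closer to F: 5 of 9.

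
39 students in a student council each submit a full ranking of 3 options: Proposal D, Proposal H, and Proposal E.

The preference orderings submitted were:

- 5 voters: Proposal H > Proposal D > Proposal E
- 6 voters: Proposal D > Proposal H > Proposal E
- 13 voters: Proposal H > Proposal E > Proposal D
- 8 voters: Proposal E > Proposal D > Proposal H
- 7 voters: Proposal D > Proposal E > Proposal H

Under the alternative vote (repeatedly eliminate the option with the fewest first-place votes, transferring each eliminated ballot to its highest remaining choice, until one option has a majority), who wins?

Proposal D

Round 1: Proposal H 18, Proposal D 13, Proposal E 8. Proposal E has the fewest and is eliminated.
Round 2: Proposal D 21, Proposal H 18. Proposal D has a majority.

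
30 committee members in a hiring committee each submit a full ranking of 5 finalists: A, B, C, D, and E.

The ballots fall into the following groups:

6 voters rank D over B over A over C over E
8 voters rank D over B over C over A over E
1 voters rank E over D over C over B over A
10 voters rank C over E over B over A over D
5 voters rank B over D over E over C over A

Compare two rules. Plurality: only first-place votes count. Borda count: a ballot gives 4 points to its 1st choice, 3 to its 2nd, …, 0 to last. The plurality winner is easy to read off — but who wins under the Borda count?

B

Plurality first-place counts: A 0, B 5, C 10, D 14, E 1 → D.
Borda totals: A 30, B 83, C 69, D 74, E 44 → B.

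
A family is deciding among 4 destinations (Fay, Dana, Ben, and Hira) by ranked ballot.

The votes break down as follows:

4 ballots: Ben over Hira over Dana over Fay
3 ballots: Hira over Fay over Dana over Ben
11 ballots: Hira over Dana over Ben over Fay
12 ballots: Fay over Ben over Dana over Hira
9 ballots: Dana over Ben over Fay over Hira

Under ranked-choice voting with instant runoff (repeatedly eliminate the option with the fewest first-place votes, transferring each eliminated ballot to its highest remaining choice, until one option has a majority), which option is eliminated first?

Ben

Round 1: Hira 14, Fay 12, Dana 9, Ben 4. Ben has the fewest and is eliminated.
Round 2: Hira 18, Fay 12, Dana 9. Dana has the fewest and is eliminated.
Round 3: Fay 21, Hira 18. Fay has a majority.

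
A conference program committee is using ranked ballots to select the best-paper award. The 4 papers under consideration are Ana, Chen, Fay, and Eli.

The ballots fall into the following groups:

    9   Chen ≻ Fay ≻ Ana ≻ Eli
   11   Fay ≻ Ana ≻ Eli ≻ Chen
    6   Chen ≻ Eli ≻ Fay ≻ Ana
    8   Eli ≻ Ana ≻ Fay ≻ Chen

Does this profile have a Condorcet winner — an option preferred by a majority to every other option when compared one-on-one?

Head-to-head results (34 voters total):
Ana vs Chen: Ana wins 19–15.
Ana vs Fay: Fay wins 26–8.
Ana vs Eli: Ana wins 20–14.
Chen vs Fay: Fay wins 19–15.
Chen vs Eli: Eli wins 19–15.
Fay vs Eli: Fay wins 20–14.
Fay beats each rival — Ana (26–8), Chen (19–15), Eli (20–14) — so Fay is the Condorcet winner.

Yes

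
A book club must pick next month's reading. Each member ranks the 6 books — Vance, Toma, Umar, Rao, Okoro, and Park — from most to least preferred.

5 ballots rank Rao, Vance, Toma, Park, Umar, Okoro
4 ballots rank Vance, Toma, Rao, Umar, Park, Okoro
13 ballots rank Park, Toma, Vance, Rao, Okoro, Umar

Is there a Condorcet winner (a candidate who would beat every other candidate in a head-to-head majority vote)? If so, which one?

Park

Head-to-head results (22 voters total):
Vance vs Toma: Toma wins 13–9.
Vance vs Umar: Vance wins 22–0.
Vance vs Rao: Vance wins 17–5.
Vance vs Okoro: Vance wins 22–0.
Vance vs Park: Park wins 13–9.
Toma vs Umar: Toma wins 22–0.
Toma vs Rao: Toma wins 17–5.
Toma vs Okoro: Toma wins 22–0.
Toma vs Park: Park wins 13–9.
Umar vs Rao: Rao wins 22–0.
Umar vs Okoro: Okoro wins 13–9.
Umar vs Park: Park wins 18–4.
Rao vs Okoro: Rao wins 22–0.
Rao vs Park: Park wins 13–9.
Okoro vs Park: Park wins 22–0.
Park beats each rival — Vance (13–9), Toma (13–9), Umar (18–4), Rao (13–9), Okoro (22–0) — so Park is the Condorcet winner.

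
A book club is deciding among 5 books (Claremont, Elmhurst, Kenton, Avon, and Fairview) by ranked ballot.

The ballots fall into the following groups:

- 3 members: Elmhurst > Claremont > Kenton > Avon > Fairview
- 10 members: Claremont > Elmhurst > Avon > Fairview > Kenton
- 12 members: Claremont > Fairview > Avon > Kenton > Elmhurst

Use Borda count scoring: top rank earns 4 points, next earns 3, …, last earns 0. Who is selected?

Borda scores:
  Claremont: 3·3 + 10·4 + 12·4 = 97
  Elmhurst: 3·4 + 10·3 + 12·0 = 42
  Kenton: 3·2 + 10·0 + 12·1 = 18
  Avon: 3·1 + 10·2 + 12·2 = 47
  Fairview: 3·0 + 10·1 + 12·3 = 46
Claremont has the highest total.

Claremont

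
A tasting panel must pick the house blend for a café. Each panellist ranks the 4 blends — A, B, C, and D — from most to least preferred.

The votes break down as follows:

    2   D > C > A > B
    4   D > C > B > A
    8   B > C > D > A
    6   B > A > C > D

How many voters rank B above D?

Ballots ranking B above D: 8+6 = 14.
Ballots ranking D above B: 2+4 = 6.
So 14 of 20 voters prefer B to D.

14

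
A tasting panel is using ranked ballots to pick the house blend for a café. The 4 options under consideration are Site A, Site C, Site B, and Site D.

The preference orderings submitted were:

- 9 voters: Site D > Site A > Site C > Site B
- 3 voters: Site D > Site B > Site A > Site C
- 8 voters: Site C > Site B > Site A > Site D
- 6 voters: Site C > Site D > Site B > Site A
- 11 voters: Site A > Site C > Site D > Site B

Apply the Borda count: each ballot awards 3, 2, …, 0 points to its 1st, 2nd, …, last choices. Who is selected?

Site C

Borda scores:
  Site A: 9·2 + 3·1 + 8·1 + 6·0 + 11·3 = 62
  Site C: 9·1 + 3·0 + 8·3 + 6·3 + 11·2 = 73
  Site B: 9·0 + 3·2 + 8·2 + 6·1 + 11·0 = 28
  Site D: 9·3 + 3·3 + 8·0 + 6·2 + 11·1 = 59
Site C has the highest total.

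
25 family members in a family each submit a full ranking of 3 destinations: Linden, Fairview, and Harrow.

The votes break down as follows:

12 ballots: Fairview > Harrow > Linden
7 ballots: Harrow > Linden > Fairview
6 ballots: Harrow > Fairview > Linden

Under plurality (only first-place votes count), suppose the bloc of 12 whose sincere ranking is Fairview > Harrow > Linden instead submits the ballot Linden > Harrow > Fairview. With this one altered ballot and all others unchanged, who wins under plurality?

Harrow

First-place totals with the altered ballot: Linden 12, Fairview 0, Harrow 13.
The winner is unchanged: still Harrow.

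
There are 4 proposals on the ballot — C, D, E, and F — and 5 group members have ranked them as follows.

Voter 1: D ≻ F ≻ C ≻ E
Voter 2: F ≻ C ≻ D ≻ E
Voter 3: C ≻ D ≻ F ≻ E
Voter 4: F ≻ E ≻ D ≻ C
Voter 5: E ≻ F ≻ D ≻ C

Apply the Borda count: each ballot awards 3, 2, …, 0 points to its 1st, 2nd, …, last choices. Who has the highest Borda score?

F

Borda scores:
  C: 1 + 2 + 3 + 0 + 0 = 6
  D: 3 + 1 + 2 + 1 + 1 = 8
  E: 0 + 0 + 0 + 2 + 3 = 5
  F: 2 + 3 + 1 + 3 + 2 = 11
F has the highest total.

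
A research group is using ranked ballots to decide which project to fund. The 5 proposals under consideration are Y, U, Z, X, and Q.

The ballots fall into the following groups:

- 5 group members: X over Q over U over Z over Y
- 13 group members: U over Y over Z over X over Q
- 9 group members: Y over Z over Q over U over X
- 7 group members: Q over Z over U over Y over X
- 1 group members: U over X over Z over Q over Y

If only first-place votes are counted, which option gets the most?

U

First-place vote totals:
  Y: 9
  U: 14
  Z: 0
  X: 5
  Q: 7
U has the most first-place votes.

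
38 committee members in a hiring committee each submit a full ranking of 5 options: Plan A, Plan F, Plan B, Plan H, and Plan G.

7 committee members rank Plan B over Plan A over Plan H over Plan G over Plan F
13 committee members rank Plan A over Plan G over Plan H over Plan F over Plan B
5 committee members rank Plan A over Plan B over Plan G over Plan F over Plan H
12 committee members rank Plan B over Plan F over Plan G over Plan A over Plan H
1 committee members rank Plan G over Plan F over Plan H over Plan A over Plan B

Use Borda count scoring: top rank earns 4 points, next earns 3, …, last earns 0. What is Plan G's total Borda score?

84

Borda scores:
  Plan A: 7·3 + 13·4 + 5·4 + 12·1 + 1 = 106
  Plan F: 7·0 + 13·1 + 5·1 + 12·3 + 3 = 57
  Plan B: 7·4 + 13·0 + 5·3 + 12·4 + 0 = 91
  Plan H: 7·2 + 13·2 + 5·0 + 12·0 + 2 = 42
  Plan G: 7·1 + 13·3 + 5·2 + 12·2 + 4 = 84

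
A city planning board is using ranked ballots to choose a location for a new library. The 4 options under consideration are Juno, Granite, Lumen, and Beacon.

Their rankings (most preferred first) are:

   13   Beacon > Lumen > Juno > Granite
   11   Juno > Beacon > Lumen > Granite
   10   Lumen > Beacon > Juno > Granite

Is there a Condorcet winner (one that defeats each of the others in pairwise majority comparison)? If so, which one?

Beacon

Head-to-head results (34 voters total):
Juno vs Granite: Juno wins 34–0.
Juno vs Lumen: Lumen wins 23–11.
Juno vs Beacon: Beacon wins 23–11.
Granite vs Lumen: Lumen wins 34–0.
Granite vs Beacon: Beacon wins 34–0.
Lumen vs Beacon: Beacon wins 24–10.
Beacon beats each rival — Juno (23–11), Granite (34–0), Lumen (24–10) — so Beacon is the Condorcet winner.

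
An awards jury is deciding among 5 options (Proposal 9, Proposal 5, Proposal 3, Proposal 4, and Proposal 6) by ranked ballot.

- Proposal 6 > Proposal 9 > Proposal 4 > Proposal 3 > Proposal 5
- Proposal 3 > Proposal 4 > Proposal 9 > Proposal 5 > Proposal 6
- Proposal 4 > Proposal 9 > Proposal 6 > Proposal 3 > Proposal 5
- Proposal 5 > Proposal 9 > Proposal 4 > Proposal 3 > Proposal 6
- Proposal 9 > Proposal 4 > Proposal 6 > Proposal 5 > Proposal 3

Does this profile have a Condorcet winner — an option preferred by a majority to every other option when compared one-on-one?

Head-to-head results (5 voters total):
Proposal 9 vs Proposal 5: Proposal 9 wins 4–1.
Proposal 9 vs Proposal 3: Proposal 9 wins 4–1.
Proposal 9 vs Proposal 4: Proposal 9 wins 3–2.
Proposal 9 vs Proposal 6: Proposal 9 wins 4–1.
Proposal 5 vs Proposal 3: Proposal 3 wins 3–2.
Proposal 5 vs Proposal 4: Proposal 4 wins 4–1.
Proposal 5 vs Proposal 6: Proposal 6 wins 3–2.
Proposal 3 vs Proposal 4: Proposal 4 wins 4–1.
Proposal 3 vs Proposal 6: Proposal 6 wins 3–2.
Proposal 4 vs Proposal 6: Proposal 4 wins 4–1.
Proposal 9 beats each rival — Proposal 5 (4–1), Proposal 3 (4–1), Proposal 4 (3–2), Proposal 6 (4–1) — so Proposal 9 is the Condorcet winner.

Yes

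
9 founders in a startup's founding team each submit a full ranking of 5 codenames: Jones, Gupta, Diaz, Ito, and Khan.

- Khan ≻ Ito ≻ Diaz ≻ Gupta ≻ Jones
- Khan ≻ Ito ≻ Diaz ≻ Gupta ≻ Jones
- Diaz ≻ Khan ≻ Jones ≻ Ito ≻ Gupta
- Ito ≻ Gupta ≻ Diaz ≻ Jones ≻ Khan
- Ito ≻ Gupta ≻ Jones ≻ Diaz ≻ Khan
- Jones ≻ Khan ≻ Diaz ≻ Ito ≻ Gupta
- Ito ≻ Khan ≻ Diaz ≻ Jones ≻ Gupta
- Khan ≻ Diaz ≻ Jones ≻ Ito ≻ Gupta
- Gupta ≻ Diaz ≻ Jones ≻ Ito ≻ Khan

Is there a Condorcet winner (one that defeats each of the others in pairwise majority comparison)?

Head-to-head results (9 voters total):
Jones vs Gupta: Gupta wins 5–4.
Jones vs Diaz: Diaz wins 7–2.
Jones vs Ito: Ito wins 5–4.
Jones vs Khan: Khan wins 5–4.
Gupta vs Diaz: Diaz wins 6–3.
Gupta vs Ito: Ito wins 8–1.
Gupta vs Khan: Khan wins 6–3.
Diaz vs Ito: Ito wins 5–4.
Diaz vs Khan: Khan wins 5–4.
Ito vs Khan: Khan wins 5–4.
Khan beats each rival — Jones (5–4), Gupta (6–3), Diaz (5–4), Ito (5–4) — so Khan is the Condorcet winner.

Yes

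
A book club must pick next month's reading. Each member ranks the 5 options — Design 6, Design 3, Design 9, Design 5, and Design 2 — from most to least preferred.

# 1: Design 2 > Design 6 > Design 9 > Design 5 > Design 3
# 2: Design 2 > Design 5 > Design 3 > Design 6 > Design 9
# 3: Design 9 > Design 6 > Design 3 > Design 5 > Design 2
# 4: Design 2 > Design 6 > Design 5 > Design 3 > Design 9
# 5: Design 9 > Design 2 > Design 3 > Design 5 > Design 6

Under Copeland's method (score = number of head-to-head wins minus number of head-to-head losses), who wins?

Design 2

Pairwise results:
  Design 6 vs Design 3: Design 6 wins 3–2.
  Design 6 vs Design 9: Design 6 wins 3–2.
  Design 6 vs Design 5: Design 6 wins 3–2.
  Design 6 vs Design 2: Design 2 wins 4–1.
  Design 3 vs Design 9: Design 9 wins 3–2.
  Design 3 vs Design 5: Design 5 wins 3–2.
  Design 3 vs Design 2: Design 2 wins 4–1.
  Design 9 vs Design 5: Design 9 wins 3–2.
  Design 9 vs Design 2: Design 2 wins 3–2.
  Design 5 vs Design 2: Design 2 wins 4–1.
Copeland scores (wins − losses):
  Design 6: 3 − 1 = 2
  Design 3: 0 − 4 = -4
  Design 9: 2 − 2 = 0
  Design 5: 1 − 3 = -2
  Design 2: 4 − 0 = 4
Design 2 has the best Copeland score.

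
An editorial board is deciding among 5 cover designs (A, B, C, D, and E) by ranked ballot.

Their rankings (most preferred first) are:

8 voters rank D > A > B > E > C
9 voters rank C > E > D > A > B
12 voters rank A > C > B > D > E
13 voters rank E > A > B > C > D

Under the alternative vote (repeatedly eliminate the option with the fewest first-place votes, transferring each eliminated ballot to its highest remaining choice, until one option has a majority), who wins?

Round 1: E 13, A 12, C 9, D 8, B 0. B has the fewest and is eliminated.
Round 2: E 13, A 12, C 9, D 8. D has the fewest and is eliminated.
Round 3: A 20, E 13, C 9. C has the fewest and is eliminated.
Round 4: E 22, A 20. E has a majority.

E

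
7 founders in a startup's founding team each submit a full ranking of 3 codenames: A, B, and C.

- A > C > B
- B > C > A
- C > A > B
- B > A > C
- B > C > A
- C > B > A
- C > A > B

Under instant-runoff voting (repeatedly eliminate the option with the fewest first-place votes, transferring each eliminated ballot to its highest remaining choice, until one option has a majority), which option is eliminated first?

A

Round 1: B 3, C 3, A 1. A has the fewest and is eliminated.
Round 2: C 4, B 3. C has a majority.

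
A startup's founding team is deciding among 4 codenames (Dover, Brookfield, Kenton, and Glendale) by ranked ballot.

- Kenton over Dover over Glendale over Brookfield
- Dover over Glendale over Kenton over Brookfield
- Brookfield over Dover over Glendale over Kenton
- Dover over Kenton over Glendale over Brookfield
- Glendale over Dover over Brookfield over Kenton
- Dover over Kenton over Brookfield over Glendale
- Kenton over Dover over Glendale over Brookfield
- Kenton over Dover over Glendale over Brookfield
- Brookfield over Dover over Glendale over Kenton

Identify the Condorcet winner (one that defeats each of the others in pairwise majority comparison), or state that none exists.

Head-to-head results (9 voters total):
Dover vs Brookfield: Dover wins 7–2.
Dover vs Kenton: Dover wins 6–3.
Dover vs Glendale: Dover wins 8–1.
Brookfield vs Kenton: Kenton wins 6–3.
Brookfield vs Glendale: Glendale wins 6–3.
Kenton vs Glendale: Kenton wins 5–4.
Dover beats each rival — Brookfield (7–2), Kenton (6–3), Glendale (8–1) — so Dover is the Condorcet winner.

Dover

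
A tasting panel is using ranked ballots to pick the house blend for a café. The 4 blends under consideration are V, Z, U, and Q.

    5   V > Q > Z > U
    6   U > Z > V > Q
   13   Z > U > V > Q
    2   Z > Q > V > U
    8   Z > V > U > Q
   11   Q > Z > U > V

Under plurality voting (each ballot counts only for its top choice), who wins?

Z

First-place vote totals:
  V: 5
  Z: 23
  U: 6
  Q: 11
Z has the most first-place votes.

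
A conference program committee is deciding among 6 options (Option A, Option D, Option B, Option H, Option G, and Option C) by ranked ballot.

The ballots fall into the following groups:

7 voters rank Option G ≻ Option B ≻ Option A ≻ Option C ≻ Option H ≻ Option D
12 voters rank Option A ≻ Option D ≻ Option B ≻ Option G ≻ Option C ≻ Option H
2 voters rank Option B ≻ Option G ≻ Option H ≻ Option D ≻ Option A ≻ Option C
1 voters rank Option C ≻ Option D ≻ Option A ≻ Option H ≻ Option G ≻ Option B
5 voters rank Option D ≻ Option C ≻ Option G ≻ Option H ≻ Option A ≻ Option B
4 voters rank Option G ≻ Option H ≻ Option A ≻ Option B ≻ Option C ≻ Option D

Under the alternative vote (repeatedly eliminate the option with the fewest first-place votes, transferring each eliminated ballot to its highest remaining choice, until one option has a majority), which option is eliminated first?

Round 1: Option A 12, Option G 11, Option D 5, Option B 2, Option C 1, Option H 0. Option H has the fewest and is eliminated.
Round 2: Option A 12, Option G 11, Option D 5, Option B 2, Option C 1. Option C has the fewest and is eliminated.
Round 3: Option A 12, Option G 11, Option D 6, Option B 2. Option B has the fewest and is eliminated.
Round 4: Option G 13, Option A 12, Option D 6. Option D has the fewest and is eliminated.
Round 5: Option G 18, Option A 13. Option G has a majority.

Option H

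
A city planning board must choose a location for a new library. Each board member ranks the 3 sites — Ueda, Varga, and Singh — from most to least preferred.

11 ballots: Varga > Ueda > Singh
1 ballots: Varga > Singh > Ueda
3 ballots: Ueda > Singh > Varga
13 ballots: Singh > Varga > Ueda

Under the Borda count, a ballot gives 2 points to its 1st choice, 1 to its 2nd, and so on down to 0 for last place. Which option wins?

Varga

Borda scores:
  Ueda: 11·1 + 0 + 3·2 + 13·0 = 17
  Varga: 11·2 + 2 + 3·0 + 13·1 = 37
  Singh: 11·0 + 1 + 3·1 + 13·2 = 30
Varga has the highest total.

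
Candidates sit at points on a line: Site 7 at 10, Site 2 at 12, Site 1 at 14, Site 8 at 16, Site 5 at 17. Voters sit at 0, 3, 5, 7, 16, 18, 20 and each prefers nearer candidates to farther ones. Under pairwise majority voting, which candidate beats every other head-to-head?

With single-peaked preferences on a line, the Condorcet winner is the candidate closest to the median voter.
The median voter (position 7) is closest to Site 7 at 10.
Check: Site 7 vs Site 1 — voters closer to Site 7: 4 of 7.

Site 7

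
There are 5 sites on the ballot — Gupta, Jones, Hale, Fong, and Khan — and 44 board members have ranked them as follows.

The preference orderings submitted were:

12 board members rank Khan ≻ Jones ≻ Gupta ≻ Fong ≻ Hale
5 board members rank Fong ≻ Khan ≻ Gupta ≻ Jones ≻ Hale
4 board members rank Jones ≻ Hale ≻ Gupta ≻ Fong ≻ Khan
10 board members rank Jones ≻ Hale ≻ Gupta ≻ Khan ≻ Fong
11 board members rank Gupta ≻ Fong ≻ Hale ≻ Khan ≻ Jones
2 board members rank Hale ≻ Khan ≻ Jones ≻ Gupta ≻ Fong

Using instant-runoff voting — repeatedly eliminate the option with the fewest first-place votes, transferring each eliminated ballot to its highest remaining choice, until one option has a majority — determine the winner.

Round 1: Jones 14, Khan 12, Gupta 11, Fong 5, Hale 2. Hale has the fewest and is eliminated.
Round 2: Jones 14, Khan 14, Gupta 11, Fong 5. Fong has the fewest and is eliminated.
Round 3: Khan 19, Jones 14, Gupta 11. Gupta has the fewest and is eliminated.
Round 4: Khan 30, Jones 14. Khan has a majority.

Khan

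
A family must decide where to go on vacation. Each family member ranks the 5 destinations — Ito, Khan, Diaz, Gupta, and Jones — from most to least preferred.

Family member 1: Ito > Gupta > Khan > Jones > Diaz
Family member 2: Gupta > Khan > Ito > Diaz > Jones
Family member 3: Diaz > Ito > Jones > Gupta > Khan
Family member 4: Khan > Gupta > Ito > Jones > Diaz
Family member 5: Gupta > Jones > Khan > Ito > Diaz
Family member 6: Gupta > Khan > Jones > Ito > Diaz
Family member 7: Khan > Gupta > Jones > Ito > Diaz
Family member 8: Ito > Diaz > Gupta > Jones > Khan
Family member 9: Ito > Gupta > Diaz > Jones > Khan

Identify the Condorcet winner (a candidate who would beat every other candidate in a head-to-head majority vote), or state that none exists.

Head-to-head results (9 voters total):
Ito vs Khan: Khan wins 5–4.
Ito vs Diaz: Ito wins 8–1.
Ito vs Gupta: Gupta wins 5–4.
Ito vs Jones: Ito wins 6–3.
Khan vs Diaz: Khan wins 6–3.
Khan vs Gupta: Gupta wins 7–2.
Khan vs Jones: Khan wins 5–4.
Diaz vs Gupta: Gupta wins 7–2.
Diaz vs Jones: Jones wins 5–4.
Gupta vs Jones: Gupta wins 8–1.
Gupta beats each rival — Ito (5–4), Khan (7–2), Diaz (7–2), Jones (8–1) — so Gupta is the Condorcet winner.

Gupta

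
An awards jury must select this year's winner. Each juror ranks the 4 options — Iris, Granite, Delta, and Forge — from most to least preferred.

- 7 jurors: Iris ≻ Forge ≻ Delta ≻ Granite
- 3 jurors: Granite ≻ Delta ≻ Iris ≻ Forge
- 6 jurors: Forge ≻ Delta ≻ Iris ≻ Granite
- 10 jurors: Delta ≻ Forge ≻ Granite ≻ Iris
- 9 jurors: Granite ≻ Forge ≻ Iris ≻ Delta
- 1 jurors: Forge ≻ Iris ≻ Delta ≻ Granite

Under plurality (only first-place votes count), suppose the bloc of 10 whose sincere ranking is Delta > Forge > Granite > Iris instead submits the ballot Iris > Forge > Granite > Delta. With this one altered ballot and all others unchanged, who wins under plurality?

First-place totals with the altered ballot: Iris 17, Granite 12, Delta 0, Forge 7.
The switch changes the winner from Granite to Iris.

Iris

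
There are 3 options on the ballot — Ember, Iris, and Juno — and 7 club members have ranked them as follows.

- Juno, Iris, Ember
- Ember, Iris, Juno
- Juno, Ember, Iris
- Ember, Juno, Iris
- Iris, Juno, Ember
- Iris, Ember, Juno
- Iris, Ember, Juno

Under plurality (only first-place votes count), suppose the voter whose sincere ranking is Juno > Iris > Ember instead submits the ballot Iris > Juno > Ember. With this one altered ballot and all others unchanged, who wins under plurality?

Iris

First-place totals with the altered ballot: Ember 2, Iris 4, Juno 1.
The winner is unchanged: still Iris.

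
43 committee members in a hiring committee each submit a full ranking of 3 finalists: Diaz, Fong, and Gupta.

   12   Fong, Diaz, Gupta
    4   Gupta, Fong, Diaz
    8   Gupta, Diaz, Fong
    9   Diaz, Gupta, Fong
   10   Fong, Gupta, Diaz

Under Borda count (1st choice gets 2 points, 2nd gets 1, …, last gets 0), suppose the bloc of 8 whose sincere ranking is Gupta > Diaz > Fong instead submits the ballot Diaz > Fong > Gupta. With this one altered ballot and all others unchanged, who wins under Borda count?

Fong

Borda totals with the altered ballot: Diaz 46, Fong 56, Gupta 27.
The winner is unchanged: still Fong.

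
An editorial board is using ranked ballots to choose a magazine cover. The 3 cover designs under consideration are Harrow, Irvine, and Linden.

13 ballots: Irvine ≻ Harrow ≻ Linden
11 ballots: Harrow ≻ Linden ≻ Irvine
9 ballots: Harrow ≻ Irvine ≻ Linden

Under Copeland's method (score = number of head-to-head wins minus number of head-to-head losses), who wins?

Pairwise results:
  Harrow vs Irvine: Harrow wins 20–13.
  Harrow vs Linden: Harrow wins 33–0.
  Irvine vs Linden: Irvine wins 22–11.
Copeland scores (wins − losses):
  Harrow: 2 − 0 = 2
  Irvine: 1 − 1 = 0
  Linden: 0 − 2 = -2
Harrow has the best Copeland score.

Harrow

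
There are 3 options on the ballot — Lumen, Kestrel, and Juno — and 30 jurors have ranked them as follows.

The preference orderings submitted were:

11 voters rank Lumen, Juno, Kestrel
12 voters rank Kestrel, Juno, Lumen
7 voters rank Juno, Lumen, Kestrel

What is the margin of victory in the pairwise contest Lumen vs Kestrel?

Ballots ranking Lumen above Kestrel: 11+7 = 18.
Ballots ranking Kestrel above Lumen: 12.
Lumen wins 18–12, a margin of 6.

6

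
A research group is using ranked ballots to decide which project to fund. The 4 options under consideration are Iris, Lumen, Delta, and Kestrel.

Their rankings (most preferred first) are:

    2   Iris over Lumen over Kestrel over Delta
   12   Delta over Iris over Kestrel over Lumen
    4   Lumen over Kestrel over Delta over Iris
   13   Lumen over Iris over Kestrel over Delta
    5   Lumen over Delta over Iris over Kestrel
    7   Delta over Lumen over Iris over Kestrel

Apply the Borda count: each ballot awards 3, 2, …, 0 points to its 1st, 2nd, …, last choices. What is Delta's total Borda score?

Borda scores:
  Iris: 2·3 + 12·2 + 4·0 + 13·2 + 5·1 + 7·1 = 68
  Lumen: 2·2 + 12·0 + 4·3 + 13·3 + 5·3 + 7·2 = 84
  Delta: 2·0 + 12·3 + 4·1 + 13·0 + 5·2 + 7·3 = 71
  Kestrel: 2·1 + 12·1 + 4·2 + 13·1 + 5·0 + 7·0 = 35

71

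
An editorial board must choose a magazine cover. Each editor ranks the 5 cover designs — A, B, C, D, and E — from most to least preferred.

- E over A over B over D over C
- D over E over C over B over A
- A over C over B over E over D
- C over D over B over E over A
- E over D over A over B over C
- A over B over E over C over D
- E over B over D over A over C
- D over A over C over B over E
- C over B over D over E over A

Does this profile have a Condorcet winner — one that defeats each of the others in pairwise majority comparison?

Head-to-head results (9 voters total):
A vs B: A wins 5–4.
A vs C: A wins 6–3.
A vs D: D wins 6–3.
A vs E: E wins 6–3.
B vs C: C wins 5–4.
B vs D: B wins 5–4.
B vs E: B wins 5–4.
C vs D: D wins 5–4.
C vs E: E wins 5–4.
D vs E: E wins 5–4.
No candidate beats all others: A beats B beats D beats A, a majority cycle.

No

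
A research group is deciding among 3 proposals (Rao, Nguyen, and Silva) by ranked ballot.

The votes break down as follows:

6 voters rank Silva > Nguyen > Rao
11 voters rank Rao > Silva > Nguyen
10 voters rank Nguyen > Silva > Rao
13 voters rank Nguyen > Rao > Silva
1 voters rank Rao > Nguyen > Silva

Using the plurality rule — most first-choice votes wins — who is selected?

Nguyen

First-place vote totals:
  Rao: 12
  Nguyen: 23
  Silva: 6
Nguyen has the most first-place votes.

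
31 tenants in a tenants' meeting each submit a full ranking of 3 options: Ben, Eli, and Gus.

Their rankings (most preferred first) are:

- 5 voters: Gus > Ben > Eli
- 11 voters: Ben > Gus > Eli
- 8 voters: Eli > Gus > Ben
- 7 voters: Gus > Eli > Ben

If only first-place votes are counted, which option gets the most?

Gus

First-place vote totals:
  Ben: 11
  Eli: 8
  Gus: 12
Gus has the most first-place votes.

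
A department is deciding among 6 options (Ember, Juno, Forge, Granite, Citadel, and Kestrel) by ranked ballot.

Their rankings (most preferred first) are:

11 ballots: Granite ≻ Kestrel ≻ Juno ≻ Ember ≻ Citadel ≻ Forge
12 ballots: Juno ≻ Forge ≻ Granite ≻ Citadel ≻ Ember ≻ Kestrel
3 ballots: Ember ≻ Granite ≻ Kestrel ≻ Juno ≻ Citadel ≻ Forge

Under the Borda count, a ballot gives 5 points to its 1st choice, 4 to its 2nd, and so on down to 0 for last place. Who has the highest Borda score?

Borda scores:
  Ember: 11·2 + 12·1 + 3·5 = 49
  Juno: 11·3 + 12·5 + 3·2 = 99
  Forge: 11·0 + 12·4 + 3·0 = 48
  Granite: 11·5 + 12·3 + 3·4 = 103
  Citadel: 11·1 + 12·2 + 3·1 = 38
  Kestrel: 11·4 + 12·0 + 3·3 = 53
Granite has the highest total.

Granite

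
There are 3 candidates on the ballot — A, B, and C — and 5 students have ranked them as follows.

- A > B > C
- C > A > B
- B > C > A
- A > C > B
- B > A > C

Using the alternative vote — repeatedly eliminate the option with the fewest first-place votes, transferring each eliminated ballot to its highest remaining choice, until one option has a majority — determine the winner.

A

Round 1: A 2, B 2, C 1. C has the fewest and is eliminated.
Round 2: A 3, B 2. A has a majority.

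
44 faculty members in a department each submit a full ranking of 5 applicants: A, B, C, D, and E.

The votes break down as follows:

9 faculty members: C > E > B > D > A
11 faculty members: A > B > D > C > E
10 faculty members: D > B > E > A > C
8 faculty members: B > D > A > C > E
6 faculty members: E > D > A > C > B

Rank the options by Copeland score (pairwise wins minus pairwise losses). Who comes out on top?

B

Pairwise results:
  A vs B: B wins 27–17.
  A vs C: A wins 35–9.
  A vs D: D wins 33–11.
  A vs E: E wins 25–19.
  B vs C: B wins 29–15.
  B vs D: B wins 28–16.
  B vs E: B wins 29–15.
  C vs D: D wins 35–9.
  C vs E: C wins 28–16.
  D vs E: D wins 29–15.
Copeland scores (wins − losses):
  A: 1 − 3 = -2
  B: 4 − 0 = 4
  C: 1 − 3 = -2
  D: 3 − 1 = 2
  E: 1 − 3 = -2
B has the best Copeland score.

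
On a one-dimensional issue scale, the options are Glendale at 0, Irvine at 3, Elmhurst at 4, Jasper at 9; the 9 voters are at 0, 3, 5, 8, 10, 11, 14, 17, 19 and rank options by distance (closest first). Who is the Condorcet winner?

Jasper

With single-peaked preferences on a line, the Condorcet winner is the candidate closest to the median voter.
The median voter (position 10) is closest to Jasper at 9.
Check: Jasper vs Elmhurst — voters closer to Jasper: 6 of 9.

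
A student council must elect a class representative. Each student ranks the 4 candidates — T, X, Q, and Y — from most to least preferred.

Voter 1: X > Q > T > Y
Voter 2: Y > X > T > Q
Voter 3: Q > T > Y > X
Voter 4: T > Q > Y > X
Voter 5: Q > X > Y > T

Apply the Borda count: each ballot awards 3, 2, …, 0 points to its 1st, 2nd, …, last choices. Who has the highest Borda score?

Q

Borda scores:
  T: 1 + 1 + 2 + 3 + 0 = 7
  X: 3 + 2 + 0 + 0 + 2 = 7
  Q: 2 + 0 + 3 + 2 + 3 = 10
  Y: 0 + 3 + 1 + 1 + 1 = 6
Q has the highest total.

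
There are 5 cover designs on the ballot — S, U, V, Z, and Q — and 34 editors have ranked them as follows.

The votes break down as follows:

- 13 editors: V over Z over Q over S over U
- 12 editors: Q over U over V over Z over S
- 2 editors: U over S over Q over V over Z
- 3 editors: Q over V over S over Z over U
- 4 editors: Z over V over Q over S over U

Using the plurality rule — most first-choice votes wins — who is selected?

Q

First-place vote totals:
  S: 0
  U: 2
  V: 13
  Z: 4
  Q: 15
Q has the most first-place votes.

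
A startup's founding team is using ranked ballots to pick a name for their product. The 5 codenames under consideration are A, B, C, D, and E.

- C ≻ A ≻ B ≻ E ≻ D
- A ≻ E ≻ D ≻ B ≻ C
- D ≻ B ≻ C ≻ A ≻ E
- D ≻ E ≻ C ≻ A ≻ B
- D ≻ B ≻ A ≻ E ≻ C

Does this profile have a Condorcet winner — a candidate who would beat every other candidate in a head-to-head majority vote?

Head-to-head results (5 voters total):
A vs B: A wins 3–2.
A vs C: C wins 3–2.
A vs D: D wins 3–2.
A vs E: A wins 4–1.
B vs C: B wins 3–2.
B vs D: D wins 4–1.
B vs E: B wins 3–2.
C vs D: D wins 4–1.
C vs E: E wins 3–2.
D vs E: D wins 3–2.
D beats each rival — A (3–2), B (4–1), C (4–1), E (3–2) — so D is the Condorcet winner.

Yes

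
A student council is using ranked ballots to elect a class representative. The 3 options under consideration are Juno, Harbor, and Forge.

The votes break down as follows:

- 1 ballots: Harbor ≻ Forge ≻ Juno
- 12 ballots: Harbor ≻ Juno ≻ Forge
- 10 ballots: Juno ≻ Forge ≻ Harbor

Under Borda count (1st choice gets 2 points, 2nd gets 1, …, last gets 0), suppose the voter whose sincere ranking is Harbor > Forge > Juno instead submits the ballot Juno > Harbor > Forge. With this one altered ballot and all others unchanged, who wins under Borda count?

Juno

Borda totals with the altered ballot: Juno 34, Harbor 25, Forge 10.
The winner is unchanged: still Juno.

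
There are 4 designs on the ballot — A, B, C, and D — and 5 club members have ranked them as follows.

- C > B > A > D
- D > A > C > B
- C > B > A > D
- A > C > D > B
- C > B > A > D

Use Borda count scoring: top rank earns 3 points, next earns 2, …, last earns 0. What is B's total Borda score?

Borda scores:
  A: 1 + 2 + 1 + 3 + 1 = 8
  B: 2 + 0 + 2 + 0 + 2 = 6
  C: 3 + 1 + 3 + 2 + 3 = 12
  D: 0 + 3 + 0 + 1 + 0 = 4

6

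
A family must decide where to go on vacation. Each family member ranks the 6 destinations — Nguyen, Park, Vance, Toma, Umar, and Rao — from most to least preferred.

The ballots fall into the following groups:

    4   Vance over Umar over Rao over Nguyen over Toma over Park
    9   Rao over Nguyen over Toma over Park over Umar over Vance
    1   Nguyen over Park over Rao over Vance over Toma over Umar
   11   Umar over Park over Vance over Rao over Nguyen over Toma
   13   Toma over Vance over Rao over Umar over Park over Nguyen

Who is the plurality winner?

First-place vote totals:
  Nguyen: 1
  Park: 0
  Vance: 4
  Toma: 13
  Umar: 11
  Rao: 9
Toma has the most first-place votes.

Toma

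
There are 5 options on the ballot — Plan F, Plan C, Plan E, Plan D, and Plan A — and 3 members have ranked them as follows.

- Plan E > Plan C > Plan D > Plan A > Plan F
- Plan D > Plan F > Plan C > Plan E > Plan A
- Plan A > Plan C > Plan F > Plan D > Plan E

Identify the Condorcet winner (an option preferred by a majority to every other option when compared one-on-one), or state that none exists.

Head-to-head results (3 voters total):
Plan F vs Plan C: Plan C wins 2–1.
Plan F vs Plan E: Plan F wins 2–1.
Plan F vs Plan D: Plan D wins 2–1.
Plan F vs Plan A: Plan A wins 2–1.
Plan C vs Plan E: Plan C wins 2–1.
Plan C vs Plan D: Plan C wins 2–1.
Plan C vs Plan A: Plan C wins 2–1.
Plan E vs Plan D: Plan D wins 2–1.
Plan E vs Plan A: Plan E wins 2–1.
Plan D vs Plan A: Plan D wins 2–1.
Plan C beats each rival — Plan F (2–1), Plan E (2–1), Plan D (2–1), Plan A (2–1) — so Plan C is the Condorcet winner.

Plan C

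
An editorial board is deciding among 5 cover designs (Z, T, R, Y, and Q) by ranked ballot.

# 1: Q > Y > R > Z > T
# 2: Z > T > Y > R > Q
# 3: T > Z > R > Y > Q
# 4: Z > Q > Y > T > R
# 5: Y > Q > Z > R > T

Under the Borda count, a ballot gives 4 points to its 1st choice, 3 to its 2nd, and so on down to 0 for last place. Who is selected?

Borda scores:
  Z: 1 + 4 + 3 + 4 + 2 = 14
  T: 0 + 3 + 4 + 1 + 0 = 8
  R: 2 + 1 + 2 + 0 + 1 = 6
  Y: 3 + 2 + 1 + 2 + 4 = 12
  Q: 4 + 0 + 0 + 3 + 3 = 10
Z has the highest total.

Z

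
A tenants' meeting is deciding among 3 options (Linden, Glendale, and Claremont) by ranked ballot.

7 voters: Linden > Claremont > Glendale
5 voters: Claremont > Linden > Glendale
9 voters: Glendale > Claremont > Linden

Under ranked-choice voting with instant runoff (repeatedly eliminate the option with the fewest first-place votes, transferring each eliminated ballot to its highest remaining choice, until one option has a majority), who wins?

Linden

Round 1: Glendale 9, Linden 7, Claremont 5. Claremont has the fewest and is eliminated.
Round 2: Linden 12, Glendale 9. Linden has a majority.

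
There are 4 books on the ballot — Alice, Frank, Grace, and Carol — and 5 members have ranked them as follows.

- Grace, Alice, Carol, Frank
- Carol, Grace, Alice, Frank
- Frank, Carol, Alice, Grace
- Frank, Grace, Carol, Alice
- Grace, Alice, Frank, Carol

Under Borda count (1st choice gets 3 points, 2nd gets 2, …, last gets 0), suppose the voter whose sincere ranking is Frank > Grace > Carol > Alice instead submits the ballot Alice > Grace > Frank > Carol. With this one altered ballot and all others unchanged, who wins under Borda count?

Grace

Borda totals with the altered ballot: Alice 9, Frank 5, Grace 10, Carol 6.
The winner is unchanged: still Grace.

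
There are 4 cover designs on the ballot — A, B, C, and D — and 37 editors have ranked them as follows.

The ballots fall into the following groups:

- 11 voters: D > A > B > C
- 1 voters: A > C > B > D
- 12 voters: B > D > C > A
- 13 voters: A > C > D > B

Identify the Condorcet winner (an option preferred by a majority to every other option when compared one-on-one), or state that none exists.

Head-to-head results (37 voters total):
A vs B: A wins 25–12.
A vs C: A wins 25–12.
A vs D: D wins 23–14.
B vs C: B wins 23–14.
B vs D: D wins 24–13.
C vs D: D wins 23–14.
D beats each rival — A (23–14), B (24–13), C (23–14) — so D is the Condorcet winner.

D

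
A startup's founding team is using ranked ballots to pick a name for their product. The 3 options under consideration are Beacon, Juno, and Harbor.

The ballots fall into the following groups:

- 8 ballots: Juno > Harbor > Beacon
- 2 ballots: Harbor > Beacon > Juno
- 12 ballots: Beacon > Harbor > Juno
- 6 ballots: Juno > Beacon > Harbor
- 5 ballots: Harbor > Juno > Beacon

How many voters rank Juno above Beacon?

Ballots ranking Juno above Beacon: 8+6+5 = 19.
Ballots ranking Beacon above Juno: 2+12 = 14.
So 19 of 33 voters prefer Juno to Beacon.

19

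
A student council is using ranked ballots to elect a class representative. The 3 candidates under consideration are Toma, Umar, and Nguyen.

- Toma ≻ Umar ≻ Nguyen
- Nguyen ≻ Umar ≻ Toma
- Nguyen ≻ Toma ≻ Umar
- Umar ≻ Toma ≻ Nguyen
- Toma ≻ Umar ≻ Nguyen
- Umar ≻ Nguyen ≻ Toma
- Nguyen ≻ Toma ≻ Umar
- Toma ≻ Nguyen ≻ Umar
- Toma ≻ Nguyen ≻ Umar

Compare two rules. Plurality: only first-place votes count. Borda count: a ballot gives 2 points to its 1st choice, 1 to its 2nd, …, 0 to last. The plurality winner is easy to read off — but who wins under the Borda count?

Plurality first-place counts: Toma 4, Umar 2, Nguyen 3 → Toma.
Borda totals: Toma 11, Umar 7, Nguyen 9 → Toma.

Toma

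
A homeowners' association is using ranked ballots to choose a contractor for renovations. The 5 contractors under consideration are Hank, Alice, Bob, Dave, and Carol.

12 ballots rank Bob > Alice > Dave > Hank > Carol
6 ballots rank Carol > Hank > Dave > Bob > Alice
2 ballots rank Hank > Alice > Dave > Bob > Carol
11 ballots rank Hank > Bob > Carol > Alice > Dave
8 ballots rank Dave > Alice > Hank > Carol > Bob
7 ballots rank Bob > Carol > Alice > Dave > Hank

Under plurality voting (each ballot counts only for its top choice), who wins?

Bob

First-place vote totals:
  Hank: 13
  Alice: 0
  Bob: 19
  Dave: 8
  Carol: 6
Bob has the most first-place votes.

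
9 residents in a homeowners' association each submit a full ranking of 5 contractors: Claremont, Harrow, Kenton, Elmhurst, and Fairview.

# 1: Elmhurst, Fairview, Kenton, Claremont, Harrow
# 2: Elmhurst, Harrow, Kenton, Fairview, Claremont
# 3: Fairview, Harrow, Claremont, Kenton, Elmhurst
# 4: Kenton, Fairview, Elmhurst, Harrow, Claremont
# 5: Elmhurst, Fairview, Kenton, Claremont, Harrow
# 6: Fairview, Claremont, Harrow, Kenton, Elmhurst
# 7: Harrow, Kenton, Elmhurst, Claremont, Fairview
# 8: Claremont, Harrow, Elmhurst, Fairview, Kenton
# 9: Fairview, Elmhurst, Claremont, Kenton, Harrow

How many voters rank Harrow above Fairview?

Ballots ranking Harrow above Fairview: 3.
Ballots ranking Fairview above Harrow: 6.
So 3 of 9 voters prefer Harrow to Fairview.

3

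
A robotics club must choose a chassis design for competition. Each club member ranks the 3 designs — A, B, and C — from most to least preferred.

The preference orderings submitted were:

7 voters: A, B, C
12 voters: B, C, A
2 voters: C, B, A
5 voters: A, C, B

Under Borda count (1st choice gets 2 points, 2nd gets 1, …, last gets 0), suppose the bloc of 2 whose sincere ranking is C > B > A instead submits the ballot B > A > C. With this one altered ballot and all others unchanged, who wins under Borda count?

B

Borda totals with the altered ballot: A 26, B 35, C 17.
The winner is unchanged: still B.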